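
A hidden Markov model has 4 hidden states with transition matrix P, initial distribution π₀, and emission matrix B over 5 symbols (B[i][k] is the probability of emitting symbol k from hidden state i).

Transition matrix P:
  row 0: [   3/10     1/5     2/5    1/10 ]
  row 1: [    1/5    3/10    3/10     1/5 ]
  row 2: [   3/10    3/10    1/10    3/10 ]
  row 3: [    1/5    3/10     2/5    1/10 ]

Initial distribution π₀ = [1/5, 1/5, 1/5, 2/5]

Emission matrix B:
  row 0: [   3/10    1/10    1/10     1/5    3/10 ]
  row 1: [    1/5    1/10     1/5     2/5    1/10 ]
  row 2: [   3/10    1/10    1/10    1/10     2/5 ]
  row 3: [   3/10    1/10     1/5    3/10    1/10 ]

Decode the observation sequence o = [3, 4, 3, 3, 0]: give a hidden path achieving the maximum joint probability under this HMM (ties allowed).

t=0: δ = [4.000e-02, 8.000e-02, 2.000e-02, 1.200e-01]  (obs o_0=3)
t=1: δ = [7.200e-03, 3.600e-03, 1.920e-02, 1.600e-03]  ψ = [3, 3, 3, 1]  (obs o_1=4)
t=2: δ = [1.152e-03, 2.304e-03, 2.880e-04, 1.728e-03]  ψ = [2, 2, 0, 2]  (obs o_2=3)
t=3: δ = [9.216e-05, 2.765e-04, 6.912e-05, 1.382e-04]  ψ = [1, 1, 1, 1]  (obs o_3=3)
t=4: δ = [1.659e-05, 1.659e-05, 2.488e-05, 1.659e-05]  ψ = [1, 1, 1, 1]  (obs o_4=0)
backtrack: best end state = 2; path = [3, 2, 1, 1, 2]

path = [3, 2, 1, 1, 2]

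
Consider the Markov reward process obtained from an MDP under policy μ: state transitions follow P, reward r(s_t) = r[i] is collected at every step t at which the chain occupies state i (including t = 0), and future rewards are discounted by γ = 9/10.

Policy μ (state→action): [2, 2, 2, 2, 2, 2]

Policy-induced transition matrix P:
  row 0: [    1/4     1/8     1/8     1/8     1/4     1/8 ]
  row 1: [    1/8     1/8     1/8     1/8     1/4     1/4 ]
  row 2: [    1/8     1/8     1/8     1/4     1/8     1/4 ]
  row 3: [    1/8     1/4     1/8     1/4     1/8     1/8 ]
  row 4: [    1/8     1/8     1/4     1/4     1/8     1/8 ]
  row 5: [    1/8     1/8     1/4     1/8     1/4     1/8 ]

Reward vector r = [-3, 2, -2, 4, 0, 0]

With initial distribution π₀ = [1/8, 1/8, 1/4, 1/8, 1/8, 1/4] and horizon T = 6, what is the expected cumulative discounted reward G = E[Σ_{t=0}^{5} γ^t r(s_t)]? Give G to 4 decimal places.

t=0: π = [0.1250, 0.1250, 0.2500, 0.1250, 0.1250, 0.2500], E[r] = -0.1250, γ^t·E[r] = -0.125000, running G = -0.125000
t=1: π = [0.1406, 0.1406, 0.1719, 0.1875, 0.1875, 0.1719], E[r] = 0.2656, γ^t·E[r] = 0.239063, running G = 0.114063
t=2: π = [0.1426, 0.1484, 0.1699, 0.1934, 0.1816, 0.1641], E[r] = 0.3027, γ^t·E[r] = 0.245215, running G = 0.359277
t=3: π = [0.1428, 0.1492, 0.1682, 0.1931, 0.1819, 0.1648], E[r] = 0.3059, γ^t·E[r] = 0.223007, running G = 0.582284
t=4: π = [0.1429, 0.1491, 0.1683, 0.1929, 0.1821, 0.1647], E[r] = 0.3047, γ^t·E[r] = 0.199885, running G = 0.782170
t=5: π = [0.1429, 0.1491, 0.1683, 0.1929, 0.1821, 0.1647], E[r] = 0.3046, γ^t·E[r] = 0.179881, running G = 0.962051

G = 0.9621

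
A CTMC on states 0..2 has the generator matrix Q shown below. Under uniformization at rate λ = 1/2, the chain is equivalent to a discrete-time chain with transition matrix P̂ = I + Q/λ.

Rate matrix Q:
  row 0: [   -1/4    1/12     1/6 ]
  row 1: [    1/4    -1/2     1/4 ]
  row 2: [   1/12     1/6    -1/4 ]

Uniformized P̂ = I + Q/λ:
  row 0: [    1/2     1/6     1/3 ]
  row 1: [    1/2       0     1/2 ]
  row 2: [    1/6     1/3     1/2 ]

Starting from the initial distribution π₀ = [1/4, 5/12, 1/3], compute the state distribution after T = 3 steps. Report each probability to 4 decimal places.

t=0: π = [0.2500, 0.4167, 0.3333]
t=1: π = [0.3889, 0.1528, 0.4583]
t=2: π = [0.3472, 0.2176, 0.4352]
t=3: π = [0.3549, 0.2029, 0.4421]

π = [0.3549, 0.2029, 0.4421]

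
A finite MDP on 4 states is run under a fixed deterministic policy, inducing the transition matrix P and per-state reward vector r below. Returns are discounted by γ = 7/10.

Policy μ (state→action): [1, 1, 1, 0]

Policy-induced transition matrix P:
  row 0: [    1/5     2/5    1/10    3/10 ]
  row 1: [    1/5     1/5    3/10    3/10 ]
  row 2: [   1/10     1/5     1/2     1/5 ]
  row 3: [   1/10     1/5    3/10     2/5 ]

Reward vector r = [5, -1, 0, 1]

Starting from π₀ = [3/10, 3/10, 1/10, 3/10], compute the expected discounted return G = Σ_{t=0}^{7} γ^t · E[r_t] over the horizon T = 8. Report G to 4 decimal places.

t=0: π = [0.3000, 0.3000, 0.1000, 0.3000], E[r] = 1.5000, γ^t·E[r] = 1.500000, running G = 1.500000
t=1: π = [0.1600, 0.2600, 0.2600, 0.3200], E[r] = 0.8600, γ^t·E[r] = 0.602000, running G = 2.102000
t=2: π = [0.1420, 0.2320, 0.3200, 0.3060], E[r] = 0.7840, γ^t·E[r] = 0.384160, running G = 2.486160
t=3: π = [0.1374, 0.2284, 0.3356, 0.2986], E[r] = 0.7572, γ^t·E[r] = 0.259720, running G = 2.745880
t=4: π = [0.1366, 0.2275, 0.3396, 0.2963], E[r] = 0.7517, γ^t·E[r] = 0.180488, running G = 2.926368
t=5: π = [0.1364, 0.2273, 0.3406, 0.2957], E[r] = 0.7504, γ^t·E[r] = 0.126116, running G = 3.052484
t=6: π = [0.1364, 0.2273, 0.3408, 0.2955], E[r] = 0.7501, γ^t·E[r] = 0.088247, running G = 3.140731
t=7: π = [0.1364, 0.2273, 0.3409, 0.2955], E[r] = 0.7500, γ^t·E[r] = 0.061767, running G = 3.202498

G = 3.2025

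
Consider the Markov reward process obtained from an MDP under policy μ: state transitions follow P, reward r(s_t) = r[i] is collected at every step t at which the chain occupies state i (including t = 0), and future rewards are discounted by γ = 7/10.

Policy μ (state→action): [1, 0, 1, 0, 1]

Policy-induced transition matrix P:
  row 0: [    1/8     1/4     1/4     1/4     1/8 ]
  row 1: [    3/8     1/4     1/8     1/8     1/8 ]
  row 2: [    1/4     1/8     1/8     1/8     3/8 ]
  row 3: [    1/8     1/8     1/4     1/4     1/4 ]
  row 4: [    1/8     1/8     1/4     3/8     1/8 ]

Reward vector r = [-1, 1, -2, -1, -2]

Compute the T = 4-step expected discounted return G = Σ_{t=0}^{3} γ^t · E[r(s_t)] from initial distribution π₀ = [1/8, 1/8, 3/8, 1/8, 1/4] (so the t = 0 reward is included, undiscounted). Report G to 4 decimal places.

t=0: π = [0.1250, 0.1250, 0.3750, 0.1250, 0.2500], E[r] = -1.3750, γ^t·E[r] = -1.375000, running G = -1.375000
t=1: π = [0.2031, 0.1563, 0.1875, 0.2188, 0.2344], E[r] = -1.1094, γ^t·E[r] = -0.776563, running G = -2.151563
t=2: π = [0.1875, 0.1699, 0.2070, 0.2363, 0.1992], E[r] = -1.0664, γ^t·E[r] = -0.522539, running G = -2.674102
t=3: π = [0.1934, 0.1697, 0.2029, 0.2278, 0.2063], E[r] = -1.0698, γ^t·E[r] = -0.366950, running G = -3.041051

G = -3.0411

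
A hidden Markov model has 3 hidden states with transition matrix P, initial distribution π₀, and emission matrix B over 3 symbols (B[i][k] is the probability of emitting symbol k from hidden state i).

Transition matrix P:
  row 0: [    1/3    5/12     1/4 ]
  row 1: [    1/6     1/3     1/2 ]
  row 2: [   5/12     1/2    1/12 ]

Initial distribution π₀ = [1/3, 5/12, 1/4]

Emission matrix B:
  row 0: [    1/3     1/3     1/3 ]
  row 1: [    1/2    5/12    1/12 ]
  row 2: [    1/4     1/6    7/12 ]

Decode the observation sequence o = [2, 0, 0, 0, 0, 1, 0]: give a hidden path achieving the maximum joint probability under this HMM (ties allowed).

t=0: δ = [1.111e-01, 3.472e-02, 1.458e-01]  (obs o_0=2)
t=1: δ = [2.025e-02, 3.646e-02, 6.944e-03]  ψ = [2, 2, 0]  (obs o_1=0)
t=2: δ = [2.251e-03, 6.076e-03, 4.557e-03]  ψ = [0, 1, 1]  (obs o_2=0)
t=3: δ = [6.330e-04, 1.139e-03, 7.595e-04]  ψ = [2, 2, 1]  (obs o_3=0)
t=4: δ = [1.055e-04, 1.899e-04, 1.424e-04]  ψ = [2, 1, 1]  (obs o_4=0)
t=5: δ = [1.978e-05, 2.967e-05, 1.582e-05]  ψ = [2, 2, 1]  (obs o_5=1)
t=6: δ = [2.198e-06, 4.945e-06, 3.709e-06]  ψ = [0, 1, 1]  (obs o_6=0)
backtrack: best end state = 1; path = [2, 1, 2, 1, 2, 1, 1]

path = [2, 1, 2, 1, 2, 1, 1]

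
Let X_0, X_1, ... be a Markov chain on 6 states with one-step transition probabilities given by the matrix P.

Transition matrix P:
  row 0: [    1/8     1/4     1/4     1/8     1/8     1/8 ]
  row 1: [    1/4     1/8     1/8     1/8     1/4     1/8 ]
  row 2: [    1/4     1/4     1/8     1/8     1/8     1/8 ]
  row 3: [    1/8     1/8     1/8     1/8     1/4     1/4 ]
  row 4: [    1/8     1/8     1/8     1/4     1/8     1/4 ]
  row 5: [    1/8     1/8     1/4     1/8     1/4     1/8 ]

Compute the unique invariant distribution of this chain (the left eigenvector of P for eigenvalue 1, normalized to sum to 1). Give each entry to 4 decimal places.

π = [0.1667, 0.1667, 0.1667, 0.1481, 0.1852, 0.1667]

Balance equations π_j = Σ_i π_i·P[i][j]:
  π_0 = 1/8·π_0 + 1/4·π_1 + 1/4·π_2 + 1/8·π_3 + 1/8·π_4 + 1/8·π_5
  π_1 = 1/4·π_0 + 1/8·π_1 + 1/4·π_2 + 1/8·π_3 + 1/8·π_4 + 1/8·π_5
  π_2 = 1/4·π_0 + 1/8·π_1 + 1/8·π_2 + 1/8·π_3 + 1/8·π_4 + 1/4·π_5
  π_3 = 1/8·π_0 + 1/8·π_1 + 1/8·π_2 + 1/8·π_3 + 1/4·π_4 + 1/8·π_5
  π_4 = 1/8·π_0 + 1/4·π_1 + 1/8·π_2 + 1/4·π_3 + 1/8·π_4 + 1/4·π_5
  normalize: π_0 + π_1 + π_2 + π_3 + π_4 + π_5 = 1
Solving the linear system gives exactly π = [1/6, 1/6, 1/6, 4/27, 5/27, 1/6].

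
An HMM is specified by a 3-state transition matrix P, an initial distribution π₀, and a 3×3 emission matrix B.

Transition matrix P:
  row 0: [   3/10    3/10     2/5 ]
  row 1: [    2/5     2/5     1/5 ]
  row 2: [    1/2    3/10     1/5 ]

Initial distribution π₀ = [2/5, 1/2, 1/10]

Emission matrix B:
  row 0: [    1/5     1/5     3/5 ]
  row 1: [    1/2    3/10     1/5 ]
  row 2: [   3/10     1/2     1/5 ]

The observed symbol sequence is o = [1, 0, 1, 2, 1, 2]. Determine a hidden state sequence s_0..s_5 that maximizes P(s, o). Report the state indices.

t=0: δ = [8.000e-02, 1.500e-01, 5.000e-02]  (obs o_0=1)
t=1: δ = [1.200e-02, 3.000e-02, 9.600e-03]  ψ = [1, 1, 0]  (obs o_1=0)
t=2: δ = [2.400e-03, 3.600e-03, 3.000e-03]  ψ = [1, 1, 1]  (obs o_2=1)
t=3: δ = [9.000e-04, 2.880e-04, 1.920e-04]  ψ = [2, 1, 0]  (obs o_3=2)
t=4: δ = [5.400e-05, 8.100e-05, 1.800e-04]  ψ = [0, 0, 0]  (obs o_4=1)
t=5: δ = [5.400e-05, 1.080e-05, 7.200e-06]  ψ = [2, 2, 2]  (obs o_5=2)
backtrack: best end state = 0; path = [1, 1, 2, 0, 2, 0]

path = [1, 1, 2, 0, 2, 0]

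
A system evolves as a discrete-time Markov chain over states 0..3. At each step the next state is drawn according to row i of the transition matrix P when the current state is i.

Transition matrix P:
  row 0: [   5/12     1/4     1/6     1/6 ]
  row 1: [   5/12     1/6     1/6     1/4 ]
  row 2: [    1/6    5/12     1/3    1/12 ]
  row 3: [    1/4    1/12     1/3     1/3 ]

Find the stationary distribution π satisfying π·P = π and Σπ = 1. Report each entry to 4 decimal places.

Balance equations π_j = Σ_i π_i·P[i][j]:
  π_0 = 5/12·π_0 + 5/12·π_1 + 1/6·π_2 + 1/4·π_3
  π_1 = 1/4·π_0 + 1/6·π_1 + 5/12·π_2 + 1/12·π_3
  π_2 = 1/6·π_0 + 1/6·π_1 + 1/3·π_2 + 1/3·π_3
  normalize: π_0 + π_1 + π_2 + π_3 = 1
Solving the linear system gives exactly π = [217/671, 159/671, 161/671, 134/671].

π = [0.3234, 0.2370, 0.2399, 0.1997]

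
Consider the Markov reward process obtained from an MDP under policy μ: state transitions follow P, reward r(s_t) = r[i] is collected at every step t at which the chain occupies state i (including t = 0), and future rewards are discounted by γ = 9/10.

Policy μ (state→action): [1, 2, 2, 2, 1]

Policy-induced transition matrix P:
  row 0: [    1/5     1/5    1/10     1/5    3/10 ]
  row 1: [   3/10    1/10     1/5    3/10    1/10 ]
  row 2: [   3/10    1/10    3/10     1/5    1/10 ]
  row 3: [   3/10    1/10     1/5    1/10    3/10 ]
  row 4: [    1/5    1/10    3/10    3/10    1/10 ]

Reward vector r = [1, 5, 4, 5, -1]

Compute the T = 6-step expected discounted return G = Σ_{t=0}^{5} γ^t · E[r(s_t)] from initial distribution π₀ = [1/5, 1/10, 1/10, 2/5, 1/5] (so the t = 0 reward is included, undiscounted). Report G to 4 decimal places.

G = 12.3649

t=0: π = [0.2000, 0.1000, 0.1000, 0.4000, 0.2000], E[r] = 2.9000, γ^t·E[r] = 2.900000, running G = 2.900000
t=1: π = [0.2600, 0.1200, 0.2100, 0.1900, 0.2200], E[r] = 2.4300, γ^t·E[r] = 2.187000, running G = 5.087000
t=2: π = [0.2520, 0.1260, 0.2170, 0.2150, 0.1900], E[r] = 2.6350, γ^t·E[r] = 2.134350, running G = 7.221350
t=3: π = [0.2558, 0.1252, 0.2155, 0.2101, 0.1934], E[r] = 2.6009, γ^t·E[r] = 1.896056, running G = 9.117406
t=4: π = [0.2551, 0.1256, 0.2153, 0.2109, 0.1932], E[r] = 2.6053, γ^t·E[r] = 1.709331, running G = 10.826737
t=5: π = [0.2552, 0.1255, 0.2153, 0.2108, 0.1932], E[r] = 2.6048, γ^t·E[r] = 1.538136, running G = 12.364873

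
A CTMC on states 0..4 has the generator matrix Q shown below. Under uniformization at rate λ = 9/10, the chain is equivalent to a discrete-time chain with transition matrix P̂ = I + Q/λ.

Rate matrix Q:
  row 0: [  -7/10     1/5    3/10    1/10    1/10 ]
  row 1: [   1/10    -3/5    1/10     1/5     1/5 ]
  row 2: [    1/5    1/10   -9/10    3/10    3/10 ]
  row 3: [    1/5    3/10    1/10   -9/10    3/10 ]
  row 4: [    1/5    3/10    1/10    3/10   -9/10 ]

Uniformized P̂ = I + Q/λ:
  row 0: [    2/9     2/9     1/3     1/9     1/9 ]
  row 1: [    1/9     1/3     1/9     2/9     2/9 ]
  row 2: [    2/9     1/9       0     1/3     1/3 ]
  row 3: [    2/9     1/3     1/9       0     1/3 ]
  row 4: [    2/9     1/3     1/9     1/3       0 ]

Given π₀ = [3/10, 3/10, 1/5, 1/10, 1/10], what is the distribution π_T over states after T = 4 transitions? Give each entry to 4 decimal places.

t=0: π = [0.3000, 0.3000, 0.2000, 0.1000, 0.1000]
t=1: π = [0.1889, 0.2556, 0.1556, 0.2000, 0.2000]
t=2: π = [0.1938, 0.2778, 0.1358, 0.1963, 0.1963]
t=3: π = [0.1914, 0.2816, 0.1391, 0.1940, 0.1940]
t=4: π = [0.1909, 0.2812, 0.1382, 0.1949, 0.1949]

π = [0.1909, 0.2812, 0.1382, 0.1949, 0.1949]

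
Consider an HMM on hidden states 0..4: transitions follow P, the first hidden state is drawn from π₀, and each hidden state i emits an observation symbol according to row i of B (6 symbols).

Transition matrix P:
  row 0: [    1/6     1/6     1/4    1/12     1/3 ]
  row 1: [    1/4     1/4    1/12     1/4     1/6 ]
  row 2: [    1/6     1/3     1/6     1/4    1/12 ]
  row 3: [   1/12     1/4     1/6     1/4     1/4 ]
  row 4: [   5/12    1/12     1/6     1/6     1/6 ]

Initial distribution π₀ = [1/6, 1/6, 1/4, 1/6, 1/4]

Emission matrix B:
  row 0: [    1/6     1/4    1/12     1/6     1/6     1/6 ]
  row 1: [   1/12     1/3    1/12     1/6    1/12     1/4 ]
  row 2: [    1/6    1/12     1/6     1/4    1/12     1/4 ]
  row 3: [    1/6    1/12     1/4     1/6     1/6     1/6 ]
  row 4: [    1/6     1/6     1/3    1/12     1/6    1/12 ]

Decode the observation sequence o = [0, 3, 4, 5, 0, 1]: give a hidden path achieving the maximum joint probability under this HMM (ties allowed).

path = [4, 0, 4, 0, 4, 0]

t=0: δ = [2.778e-02, 1.389e-02, 4.167e-02, 2.778e-02, 4.167e-02]  (obs o_0=0)
t=1: δ = [2.894e-03, 2.315e-03, 1.736e-03, 1.736e-03, 7.716e-04]  ψ = [4, 2, 0, 2, 0]  (obs o_1=3)
t=2: δ = [9.645e-05, 4.823e-05, 6.028e-05, 9.645e-05, 1.608e-04]  ψ = [1, 1, 0, 1, 0]  (obs o_2=4)
t=3: δ = [1.116e-05, 6.028e-06, 6.698e-06, 4.465e-06, 2.679e-06]  ψ = [4, 3, 4, 4, 0]  (obs o_3=5)
t=4: δ = [3.101e-07, 1.861e-07, 4.651e-07, 2.791e-07, 6.202e-07]  ψ = [0, 2, 0, 2, 0]  (obs o_4=0)
t=5: δ = [6.460e-08, 5.168e-08, 8.614e-09, 9.690e-09, 1.723e-08]  ψ = [4, 2, 4, 2, 0]  (obs o_5=1)
backtrack: best end state = 0; path = [4, 0, 4, 0, 4, 0]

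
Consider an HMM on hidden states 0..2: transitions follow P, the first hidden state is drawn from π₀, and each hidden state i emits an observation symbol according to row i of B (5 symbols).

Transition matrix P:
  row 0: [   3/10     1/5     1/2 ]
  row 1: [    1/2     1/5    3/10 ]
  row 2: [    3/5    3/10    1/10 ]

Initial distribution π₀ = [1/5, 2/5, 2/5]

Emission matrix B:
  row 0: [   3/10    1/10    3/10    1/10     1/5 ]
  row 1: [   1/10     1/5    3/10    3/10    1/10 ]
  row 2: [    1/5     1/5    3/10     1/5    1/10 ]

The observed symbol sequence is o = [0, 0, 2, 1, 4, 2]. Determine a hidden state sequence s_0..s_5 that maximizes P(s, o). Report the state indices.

t=0: δ = [6.000e-02, 4.000e-02, 8.000e-02]  (obs o_0=0)
t=1: δ = [1.440e-02, 2.400e-03, 6.000e-03]  ψ = [2, 2, 0]  (obs o_1=0)
t=2: δ = [1.296e-03, 8.640e-04, 2.160e-03]  ψ = [0, 0, 0]  (obs o_2=2)
t=3: δ = [1.296e-04, 1.296e-04, 1.296e-04]  ψ = [2, 2, 0]  (obs o_3=1)
t=4: δ = [1.555e-05, 3.888e-06, 6.480e-06]  ψ = [2, 2, 0]  (obs o_4=4)
t=5: δ = [1.400e-06, 9.331e-07, 2.333e-06]  ψ = [0, 0, 0]  (obs o_5=2)
backtrack: best end state = 2; path = [2, 0, 0, 2, 0, 2]

path = [2, 0, 0, 2, 0, 2]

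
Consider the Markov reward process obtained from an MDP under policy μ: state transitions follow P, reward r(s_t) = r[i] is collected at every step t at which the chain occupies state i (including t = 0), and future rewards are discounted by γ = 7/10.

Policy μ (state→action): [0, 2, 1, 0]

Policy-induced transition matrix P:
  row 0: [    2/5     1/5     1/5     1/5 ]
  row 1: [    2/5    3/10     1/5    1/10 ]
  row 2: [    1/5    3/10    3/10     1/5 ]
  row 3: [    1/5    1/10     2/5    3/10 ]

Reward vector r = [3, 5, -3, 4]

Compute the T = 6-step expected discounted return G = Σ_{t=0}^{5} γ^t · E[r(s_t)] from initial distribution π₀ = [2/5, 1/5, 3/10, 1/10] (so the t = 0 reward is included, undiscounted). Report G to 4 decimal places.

G = 5.7861

t=0: π = [0.4000, 0.2000, 0.3000, 0.1000], E[r] = 1.7000, γ^t·E[r] = 1.700000, running G = 1.700000
t=1: π = [0.3200, 0.2400, 0.2500, 0.1900], E[r] = 2.1700, γ^t·E[r] = 1.519000, running G = 3.219000
t=2: π = [0.3120, 0.2300, 0.2630, 0.1950], E[r] = 2.0770, γ^t·E[r] = 1.017730, running G = 4.236730
t=3: π = [0.3084, 0.2298, 0.2653, 0.1965], E[r] = 2.0643, γ^t·E[r] = 0.708055, running G = 4.944785
t=4: π = [0.3076, 0.2299, 0.2658, 0.1967], E[r] = 2.0614, γ^t·E[r] = 0.494945, running G = 5.439729
t=5: π = [0.3075, 0.2299, 0.2659, 0.1967], E[r] = 2.0610, γ^t·E[r] = 0.346389, running G = 5.786119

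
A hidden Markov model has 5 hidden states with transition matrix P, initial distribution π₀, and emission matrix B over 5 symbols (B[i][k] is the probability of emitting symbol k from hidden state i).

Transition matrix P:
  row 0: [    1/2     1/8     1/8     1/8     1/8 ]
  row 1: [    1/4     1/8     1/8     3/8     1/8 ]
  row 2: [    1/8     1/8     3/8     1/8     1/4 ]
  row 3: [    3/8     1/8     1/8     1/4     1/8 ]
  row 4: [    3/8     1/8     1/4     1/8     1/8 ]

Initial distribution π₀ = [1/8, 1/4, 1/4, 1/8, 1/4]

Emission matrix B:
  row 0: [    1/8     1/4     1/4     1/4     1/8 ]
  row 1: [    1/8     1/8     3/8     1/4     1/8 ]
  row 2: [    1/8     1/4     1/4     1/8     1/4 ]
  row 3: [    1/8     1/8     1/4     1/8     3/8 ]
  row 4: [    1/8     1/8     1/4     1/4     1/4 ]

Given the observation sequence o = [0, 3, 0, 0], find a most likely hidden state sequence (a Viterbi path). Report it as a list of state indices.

t=0: δ = [1.562e-02, 3.125e-02, 3.125e-02, 1.562e-02, 3.125e-02]  (obs o_0=0)
t=1: δ = [2.930e-03, 9.766e-04, 1.465e-03, 1.465e-03, 1.953e-03]  ψ = [4, 1, 2, 1, 2]  (obs o_1=3)
t=2: δ = [1.831e-04, 4.578e-05, 6.866e-05, 4.578e-05, 4.578e-05]  ψ = [0, 0, 2, 0, 0]  (obs o_2=0)
t=3: δ = [1.144e-05, 2.861e-06, 3.219e-06, 2.861e-06, 2.861e-06]  ψ = [0, 0, 2, 0, 0]  (obs o_3=0)
backtrack: best end state = 0; path = [4, 0, 0, 0]

path = [4, 0, 0, 0]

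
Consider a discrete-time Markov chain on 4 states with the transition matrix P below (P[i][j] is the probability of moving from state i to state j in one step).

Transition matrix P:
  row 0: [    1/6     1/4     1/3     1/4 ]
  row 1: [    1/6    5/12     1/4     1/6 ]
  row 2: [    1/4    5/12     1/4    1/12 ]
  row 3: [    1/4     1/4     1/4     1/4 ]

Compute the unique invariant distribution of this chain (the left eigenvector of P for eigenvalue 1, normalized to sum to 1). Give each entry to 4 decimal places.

π = [0.2036, 0.3534, 0.2670, 0.1761]

Balance equations π_j = Σ_i π_i·P[i][j]:
  π_0 = 1/6·π_0 + 1/6·π_1 + 1/4·π_2 + 1/4·π_3
  π_1 = 1/4·π_0 + 5/12·π_1 + 5/12·π_2 + 1/4·π_3
  π_2 = 1/3·π_0 + 1/4·π_1 + 1/4·π_2 + 1/4·π_3
  normalize: π_0 + π_1 + π_2 + π_3 = 1
Solving the linear system gives exactly π = [159/781, 276/781, 417/1562, 25/142].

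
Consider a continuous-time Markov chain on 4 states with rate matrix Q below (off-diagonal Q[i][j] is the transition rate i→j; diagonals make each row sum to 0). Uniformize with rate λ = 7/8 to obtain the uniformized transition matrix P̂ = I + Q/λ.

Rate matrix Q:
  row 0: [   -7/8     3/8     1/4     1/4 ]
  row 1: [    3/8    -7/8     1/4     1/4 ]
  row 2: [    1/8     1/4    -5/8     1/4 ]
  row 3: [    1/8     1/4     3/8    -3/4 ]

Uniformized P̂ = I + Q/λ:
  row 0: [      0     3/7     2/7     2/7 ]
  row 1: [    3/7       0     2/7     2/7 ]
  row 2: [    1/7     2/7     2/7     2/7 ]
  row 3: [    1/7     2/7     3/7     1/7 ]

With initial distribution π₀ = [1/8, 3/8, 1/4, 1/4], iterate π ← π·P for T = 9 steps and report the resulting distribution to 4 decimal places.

π = [0.1858, 0.2428, 0.3214, 0.2500]

t=0: π = [0.1250, 0.3750, 0.2500, 0.2500]
t=1: π = [0.2321, 0.1964, 0.3214, 0.2500]
t=2: π = [0.1658, 0.2628, 0.3214, 0.2500]
t=3: π = [0.1942, 0.2343, 0.3214, 0.2500]
t=4: π = [0.1821, 0.2465, 0.3214, 0.2500]
t=5: π = [0.1873, 0.2413, 0.3214, 0.2500]
t=6: π = [0.1850, 0.2435, 0.3214, 0.2500]
t=7: π = [0.1860, 0.2426, 0.3214, 0.2500]
t=8: π = [0.1856, 0.2430, 0.3214, 0.2500]
t=9: π = [0.1858, 0.2428, 0.3214, 0.2500]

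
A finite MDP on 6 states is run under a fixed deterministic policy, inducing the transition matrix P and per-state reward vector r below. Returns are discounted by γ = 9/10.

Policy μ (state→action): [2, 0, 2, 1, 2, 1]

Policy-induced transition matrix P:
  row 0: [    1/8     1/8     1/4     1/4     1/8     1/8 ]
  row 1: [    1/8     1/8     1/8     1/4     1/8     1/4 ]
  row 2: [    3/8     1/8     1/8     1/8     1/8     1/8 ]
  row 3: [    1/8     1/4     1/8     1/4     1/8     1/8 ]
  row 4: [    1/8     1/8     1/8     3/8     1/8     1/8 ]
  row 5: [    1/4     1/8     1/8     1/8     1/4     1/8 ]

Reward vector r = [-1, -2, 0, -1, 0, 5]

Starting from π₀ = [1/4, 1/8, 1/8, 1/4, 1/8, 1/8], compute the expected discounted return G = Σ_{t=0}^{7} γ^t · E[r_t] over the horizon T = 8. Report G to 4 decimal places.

t=0: π = [0.2500, 0.1250, 0.1250, 0.2500, 0.1250, 0.1250], E[r] = -0.1250, γ^t·E[r] = -0.125000, running G = -0.125000
t=1: π = [0.1719, 0.1563, 0.1563, 0.2344, 0.1406, 0.1406], E[r] = -0.0156, γ^t·E[r] = -0.014063, running G = -0.139063
t=2: π = [0.1816, 0.1543, 0.1465, 0.2305, 0.1426, 0.1445], E[r] = 0.0020, γ^t·E[r] = 0.001582, running G = -0.137480
t=3: π = [0.1797, 0.1538, 0.1477, 0.2314, 0.1431, 0.1443], E[r] = 0.0027, γ^t·E[r] = 0.001958, running G = -0.135523
t=4: π = [0.1800, 0.1539, 0.1475, 0.2314, 0.1430, 0.1442], E[r] = 0.0019, γ^t·E[r] = 0.001261, running G = -0.134261
t=5: π = [0.1799, 0.1539, 0.1475, 0.2314, 0.1430, 0.1442], E[r] = 0.0020, γ^t·E[r] = 0.001210, running G = -0.133052
t=6: π = [0.1799, 0.1539, 0.1475, 0.2314, 0.1430, 0.1442], E[r] = 0.0020, γ^t·E[r] = 0.001080, running G = -0.131972
t=7: π = [0.1799, 0.1539, 0.1475, 0.2314, 0.1430, 0.1442], E[r] = 0.0020, γ^t·E[r] = 0.000974, running G = -0.130998

G = -0.1310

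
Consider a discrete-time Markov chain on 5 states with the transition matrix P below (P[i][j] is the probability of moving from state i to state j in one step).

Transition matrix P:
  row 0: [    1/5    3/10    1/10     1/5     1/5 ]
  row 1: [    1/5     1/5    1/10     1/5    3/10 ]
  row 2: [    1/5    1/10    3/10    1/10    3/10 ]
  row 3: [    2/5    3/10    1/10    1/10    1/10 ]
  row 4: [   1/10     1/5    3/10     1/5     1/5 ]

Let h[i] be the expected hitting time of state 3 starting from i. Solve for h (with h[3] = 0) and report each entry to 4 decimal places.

First-step conditioning: h[3] = 0; for i ≠ 3, h[i] = 1 + Σ_k P[i][k]·h[k].
  h[0] = 1 + 1/5·h[0] + 3/10·h[1] + 1/10·h[2] + 1/5·h[4]
  h[1] = 1 + 1/5·h[0] + 1/5·h[1] + 1/10·h[2] + 3/10·h[4]
  h[2] = 1 + 1/5·h[0] + 1/10·h[1] + 3/10·h[2] + 3/10·h[4]
  h[4] = 1 + 1/10·h[0] + 1/5·h[1] + 3/10·h[2] + 1/5·h[4]
Solving the 4×4 linear system over states ≠ 3 gives exactly h = [8700/1579, 8720/1579, 9810/1579, 0, 8920/1579] (h[3] = 0 is the target).

h = [5.5098, 5.5225, 6.2128, 0.0000, 5.6491]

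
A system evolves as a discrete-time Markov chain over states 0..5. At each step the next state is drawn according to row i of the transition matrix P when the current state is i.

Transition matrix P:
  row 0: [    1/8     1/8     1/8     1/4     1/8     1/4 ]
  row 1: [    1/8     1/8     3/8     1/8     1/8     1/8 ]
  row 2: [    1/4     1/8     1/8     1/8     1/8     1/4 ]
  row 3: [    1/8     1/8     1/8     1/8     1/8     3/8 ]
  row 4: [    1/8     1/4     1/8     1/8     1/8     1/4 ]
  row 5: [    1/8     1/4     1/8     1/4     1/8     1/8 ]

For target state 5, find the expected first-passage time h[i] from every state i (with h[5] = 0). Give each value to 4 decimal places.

First-step conditioning: h[5] = 0; for i ≠ 5, h[i] = 1 + Σ_k P[i][k]·h[k].
  h[0] = 1 + 1/8·h[0] + 1/8·h[1] + 1/8·h[2] + 1/4·h[3] + 1/8·h[4]
  h[1] = 1 + 1/8·h[0] + 1/8·h[1] + 3/8·h[2] + 1/8·h[3] + 1/8·h[4]
  h[2] = 1 + 1/4·h[0] + 1/8·h[1] + 1/8·h[2] + 1/8·h[3] + 1/8·h[4]
  h[3] = 1 + 1/8·h[0] + 1/8·h[1] + 1/8·h[2] + 1/8·h[3] + 1/8·h[4]
  h[4] = 1 + 1/8·h[0] + 1/4·h[1] + 1/8·h[2] + 1/8·h[3] + 1/8·h[4]
Solving the 5×5 linear system over states ≠ 5 gives exactly h = [18432/4687, 21056/4687, 18688/4687, 16384/4687, 19016/4687, 0] (h[5] = 0 is the target).

h = [3.9326, 4.4924, 3.9872, 3.4956, 4.0572, 0.0000]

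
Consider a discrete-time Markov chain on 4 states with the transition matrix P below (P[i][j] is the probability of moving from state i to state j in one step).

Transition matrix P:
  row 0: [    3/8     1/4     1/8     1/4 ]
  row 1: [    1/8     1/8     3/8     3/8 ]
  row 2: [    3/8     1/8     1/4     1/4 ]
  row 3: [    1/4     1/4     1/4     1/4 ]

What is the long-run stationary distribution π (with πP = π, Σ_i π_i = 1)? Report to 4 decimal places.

Balance equations π_j = Σ_i π_i·P[i][j]:
  π_0 = 3/8·π_0 + 1/8·π_1 + 3/8·π_2 + 1/4·π_3
  π_1 = 1/4·π_0 + 1/8·π_1 + 1/8·π_2 + 1/4·π_3
  π_2 = 1/8·π_0 + 3/8·π_1 + 1/4·π_2 + 1/4·π_3
  normalize: π_0 + π_1 + π_2 + π_3 = 1
Solving the linear system gives exactly π = [152/521, 102/521, 124/521, 143/521].

π = [0.2917, 0.1958, 0.2380, 0.2745]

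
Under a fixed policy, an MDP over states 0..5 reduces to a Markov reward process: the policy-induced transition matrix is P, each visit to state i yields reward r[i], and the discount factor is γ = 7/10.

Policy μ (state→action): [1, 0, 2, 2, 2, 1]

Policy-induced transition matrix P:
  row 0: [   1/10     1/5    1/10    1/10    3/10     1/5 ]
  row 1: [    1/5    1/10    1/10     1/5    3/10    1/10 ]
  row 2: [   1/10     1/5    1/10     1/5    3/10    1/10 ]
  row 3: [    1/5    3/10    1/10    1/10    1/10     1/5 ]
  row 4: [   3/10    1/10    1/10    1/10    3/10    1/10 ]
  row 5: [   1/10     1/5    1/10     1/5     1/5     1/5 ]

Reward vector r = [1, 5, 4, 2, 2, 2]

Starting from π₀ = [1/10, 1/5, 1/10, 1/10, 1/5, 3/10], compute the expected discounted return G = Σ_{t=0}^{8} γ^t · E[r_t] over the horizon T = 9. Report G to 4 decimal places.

G = 8.2762

t=0: π = [0.1000, 0.2000, 0.1000, 0.1000, 0.2000, 0.3000], E[r] = 2.7000, γ^t·E[r] = 2.700000, running G = 2.700000
t=1: π = [0.1700, 0.1700, 0.1000, 0.1600, 0.2500, 0.1500], E[r] = 2.5400, γ^t·E[r] = 1.778000, running G = 4.478000
t=2: π = [0.1830, 0.1740, 0.1000, 0.1420, 0.2530, 0.1480], E[r] = 2.5390, γ^t·E[r] = 1.244110, running G = 5.722110
t=3: π = [0.1822, 0.1715, 0.1000, 0.1422, 0.2568, 0.1473], E[r] = 2.5323, γ^t·E[r] = 0.868579, running G = 6.590689
t=4: π = [0.1827, 0.1714, 0.1000, 0.1419, 0.2568, 0.1472], E[r] = 2.5314, γ^t·E[r] = 0.607799, running G = 7.198488
t=5: π = [0.1827, 0.1714, 0.1000, 0.1419, 0.2569, 0.1472], E[r] = 2.5314, γ^t·E[r] = 0.425453, running G = 7.623941
t=6: π = [0.1827, 0.1714, 0.1000, 0.1419, 0.2569, 0.1472], E[r] = 2.5314, γ^t·E[r] = 0.297813, running G = 7.921754
t=7: π = [0.1827, 0.1714, 0.1000, 0.1419, 0.2569, 0.1472], E[r] = 2.5314, γ^t·E[r] = 0.208469, running G = 8.130224
t=8: π = [0.1827, 0.1714, 0.1000, 0.1419, 0.2569, 0.1472], E[r] = 2.5314, γ^t·E[r] = 0.145929, running G = 8.276152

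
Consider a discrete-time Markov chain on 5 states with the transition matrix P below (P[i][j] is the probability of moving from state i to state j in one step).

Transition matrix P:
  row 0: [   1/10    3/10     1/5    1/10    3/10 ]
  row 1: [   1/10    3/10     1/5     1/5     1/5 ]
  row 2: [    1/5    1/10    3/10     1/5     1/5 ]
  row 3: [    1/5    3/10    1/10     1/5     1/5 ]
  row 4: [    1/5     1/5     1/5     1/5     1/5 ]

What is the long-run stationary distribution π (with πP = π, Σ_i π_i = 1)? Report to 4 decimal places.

π = [0.1602, 0.2380, 0.2018, 0.1840, 0.2160]

Balance equations π_j = Σ_i π_i·P[i][j]:
  π_0 = 1/10·π_0 + 1/10·π_1 + 1/5·π_2 + 1/5·π_3 + 1/5·π_4
  π_1 = 3/10·π_0 + 3/10·π_1 + 1/10·π_2 + 3/10·π_3 + 1/5·π_4
  π_2 = 1/5·π_0 + 1/5·π_1 + 3/10·π_2 + 1/10·π_3 + 1/5·π_4
  π_3 = 1/10·π_0 + 1/5·π_1 + 1/5·π_2 + 1/5·π_3 + 1/5·π_4
  normalize: π_0 + π_1 + π_2 + π_3 + π_4 = 1
Solving the linear system gives exactly π = [144/899, 214/899, 907/4495, 827/4495, 971/4495].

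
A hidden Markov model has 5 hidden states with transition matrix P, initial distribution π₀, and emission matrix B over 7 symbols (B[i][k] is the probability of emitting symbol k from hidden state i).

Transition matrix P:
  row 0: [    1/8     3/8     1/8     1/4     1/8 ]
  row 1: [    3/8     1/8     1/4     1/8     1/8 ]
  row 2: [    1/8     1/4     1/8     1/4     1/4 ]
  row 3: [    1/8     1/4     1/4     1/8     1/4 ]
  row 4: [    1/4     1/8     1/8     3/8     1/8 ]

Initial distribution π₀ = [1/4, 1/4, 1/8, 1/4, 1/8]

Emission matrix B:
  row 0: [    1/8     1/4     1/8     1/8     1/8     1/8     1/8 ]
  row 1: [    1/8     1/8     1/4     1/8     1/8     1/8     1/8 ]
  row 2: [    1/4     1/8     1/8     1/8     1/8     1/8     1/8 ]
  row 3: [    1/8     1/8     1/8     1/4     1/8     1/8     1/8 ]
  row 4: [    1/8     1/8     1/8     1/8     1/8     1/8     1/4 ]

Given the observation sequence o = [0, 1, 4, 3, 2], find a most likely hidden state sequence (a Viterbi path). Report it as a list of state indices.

path = [1, 0, 1, 0, 1]

t=0: δ = [3.125e-02, 3.125e-02, 3.125e-02, 3.125e-02, 1.562e-02]  (obs o_0=0)
t=1: δ = [2.930e-03, 1.465e-03, 9.766e-04, 9.766e-04, 9.766e-04]  ψ = [1, 0, 1, 0, 2]  (obs o_1=1)
t=2: δ = [6.866e-05, 1.373e-04, 4.578e-05, 9.155e-05, 4.578e-05]  ψ = [1, 0, 0, 0, 0]  (obs o_2=4)
t=3: δ = [6.437e-06, 3.219e-06, 4.292e-06, 4.292e-06, 2.861e-06]  ψ = [1, 0, 1, 0, 3]  (obs o_3=3)
t=4: δ = [1.509e-07, 6.035e-07, 1.341e-07, 2.012e-07, 1.341e-07]  ψ = [1, 0, 3, 0, 2]  (obs o_4=2)
backtrack: best end state = 1; path = [1, 0, 1, 0, 1]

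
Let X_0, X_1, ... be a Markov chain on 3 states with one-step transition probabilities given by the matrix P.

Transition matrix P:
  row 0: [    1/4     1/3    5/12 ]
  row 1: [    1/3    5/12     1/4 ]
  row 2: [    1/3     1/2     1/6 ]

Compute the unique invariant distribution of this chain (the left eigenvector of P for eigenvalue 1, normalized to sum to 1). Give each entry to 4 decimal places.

π = [0.3077, 0.4142, 0.2781]

Balance equations π_j = Σ_i π_i·P[i][j]:
  π_0 = 1/4·π_0 + 1/3·π_1 + 1/3·π_2
  π_1 = 1/3·π_0 + 5/12·π_1 + 1/2·π_2
  normalize: π_0 + π_1 + π_2 = 1
Solving the linear system gives exactly π = [4/13, 70/169, 47/169].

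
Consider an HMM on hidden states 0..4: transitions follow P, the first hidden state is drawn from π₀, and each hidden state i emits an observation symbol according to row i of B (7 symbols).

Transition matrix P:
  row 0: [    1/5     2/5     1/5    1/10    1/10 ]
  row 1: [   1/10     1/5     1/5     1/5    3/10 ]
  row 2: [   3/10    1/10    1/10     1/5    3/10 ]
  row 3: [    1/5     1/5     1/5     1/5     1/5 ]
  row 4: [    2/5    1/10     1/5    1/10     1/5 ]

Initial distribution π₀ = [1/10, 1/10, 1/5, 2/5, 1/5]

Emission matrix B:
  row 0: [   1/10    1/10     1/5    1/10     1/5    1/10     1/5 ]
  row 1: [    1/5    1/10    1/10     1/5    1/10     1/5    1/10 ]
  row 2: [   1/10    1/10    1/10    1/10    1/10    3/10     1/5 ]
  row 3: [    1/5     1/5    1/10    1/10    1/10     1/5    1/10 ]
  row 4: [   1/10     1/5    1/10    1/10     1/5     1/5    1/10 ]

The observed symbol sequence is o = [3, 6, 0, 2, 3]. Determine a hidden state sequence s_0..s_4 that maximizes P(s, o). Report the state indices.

t=0: δ = [1.000e-02, 2.000e-02, 2.000e-02, 4.000e-02, 2.000e-02]  (obs o_0=3)
t=1: δ = [1.600e-03, 8.000e-04, 1.600e-03, 8.000e-04, 8.000e-04]  ψ = [3, 3, 3, 3, 3]  (obs o_1=6)
t=2: δ = [4.800e-05, 1.280e-04, 3.200e-05, 6.400e-05, 4.800e-05]  ψ = [2, 0, 0, 2, 2]  (obs o_2=0)
t=3: δ = [3.840e-06, 2.560e-06, 2.560e-06, 2.560e-06, 3.840e-06]  ψ = [4, 1, 1, 1, 1]  (obs o_3=2)
t=4: δ = [1.536e-07, 3.072e-07, 7.680e-08, 5.120e-08, 7.680e-08]  ψ = [4, 0, 0, 1, 1]  (obs o_4=3)
backtrack: best end state = 1; path = [3, 2, 4, 0, 1]

path = [3, 2, 4, 0, 1]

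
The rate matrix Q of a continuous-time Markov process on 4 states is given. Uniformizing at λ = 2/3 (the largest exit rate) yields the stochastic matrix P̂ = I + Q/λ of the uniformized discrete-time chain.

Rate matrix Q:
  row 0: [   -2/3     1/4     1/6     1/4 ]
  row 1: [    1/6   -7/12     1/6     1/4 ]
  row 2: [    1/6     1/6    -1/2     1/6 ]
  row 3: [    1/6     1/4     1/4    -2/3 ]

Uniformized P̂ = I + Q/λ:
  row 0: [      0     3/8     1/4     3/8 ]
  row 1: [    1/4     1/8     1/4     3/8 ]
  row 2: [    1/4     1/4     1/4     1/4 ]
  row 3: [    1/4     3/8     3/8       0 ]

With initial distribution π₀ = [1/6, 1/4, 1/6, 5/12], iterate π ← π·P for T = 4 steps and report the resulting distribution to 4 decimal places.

t=0: π = [0.1667, 0.2500, 0.1667, 0.4167]
t=1: π = [0.2083, 0.2917, 0.3021, 0.1979]
t=2: π = [0.1979, 0.2643, 0.2747, 0.2630]
t=3: π = [0.2005, 0.2746, 0.2829, 0.2420]
t=4: π = [0.1999, 0.2710, 0.2803, 0.2489]

π = [0.1999, 0.2710, 0.2803, 0.2489]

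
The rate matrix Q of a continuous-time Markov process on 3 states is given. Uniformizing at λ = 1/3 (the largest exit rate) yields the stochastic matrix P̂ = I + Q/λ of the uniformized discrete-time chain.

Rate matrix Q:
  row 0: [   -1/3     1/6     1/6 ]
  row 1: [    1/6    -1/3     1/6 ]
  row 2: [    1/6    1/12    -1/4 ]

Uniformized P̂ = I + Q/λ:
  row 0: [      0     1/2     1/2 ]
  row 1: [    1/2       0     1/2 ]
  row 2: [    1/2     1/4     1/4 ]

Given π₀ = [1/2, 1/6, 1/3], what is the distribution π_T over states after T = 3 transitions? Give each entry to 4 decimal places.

t=0: π = [0.5000, 0.1667, 0.3333]
t=1: π = [0.2500, 0.3333, 0.4167]
t=2: π = [0.3750, 0.2292, 0.3958]
t=3: π = [0.3125, 0.2865, 0.4010]

π = [0.3125, 0.2865, 0.4010]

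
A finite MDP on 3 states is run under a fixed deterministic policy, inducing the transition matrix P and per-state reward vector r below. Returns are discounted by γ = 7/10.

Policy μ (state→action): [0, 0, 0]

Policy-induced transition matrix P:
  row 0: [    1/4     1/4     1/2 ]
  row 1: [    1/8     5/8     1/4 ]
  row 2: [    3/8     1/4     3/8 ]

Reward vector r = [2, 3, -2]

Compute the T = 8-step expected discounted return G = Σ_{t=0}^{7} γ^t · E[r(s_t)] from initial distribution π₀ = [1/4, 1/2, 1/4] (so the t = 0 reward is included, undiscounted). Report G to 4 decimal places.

G = 3.6825

t=0: π = [0.2500, 0.5000, 0.2500], E[r] = 1.5000, γ^t·E[r] = 1.500000, running G = 1.500000
t=1: π = [0.2188, 0.4375, 0.3438], E[r] = 1.0625, γ^t·E[r] = 0.743750, running G = 2.243750
t=2: π = [0.2383, 0.4141, 0.3477], E[r] = 1.0234, γ^t·E[r] = 0.501484, running G = 2.745234
t=3: π = [0.2417, 0.4053, 0.3530], E[r] = 0.9932, γ^t·E[r] = 0.340655, running G = 3.085890
t=4: π = [0.2435, 0.4020, 0.3546], E[r] = 0.9838, γ^t·E[r] = 0.236202, running G = 3.322092
t=5: π = [0.2441, 0.4007, 0.3552], E[r] = 0.9800, γ^t·E[r] = 0.164708, running G = 3.486799
t=6: π = [0.2443, 0.4003, 0.3554], E[r] = 0.9786, γ^t·E[r] = 0.115133, running G = 3.601932
t=7: π = [0.2444, 0.4001, 0.3555], E[r] = 0.9781, γ^t·E[r] = 0.080550, running G = 3.682482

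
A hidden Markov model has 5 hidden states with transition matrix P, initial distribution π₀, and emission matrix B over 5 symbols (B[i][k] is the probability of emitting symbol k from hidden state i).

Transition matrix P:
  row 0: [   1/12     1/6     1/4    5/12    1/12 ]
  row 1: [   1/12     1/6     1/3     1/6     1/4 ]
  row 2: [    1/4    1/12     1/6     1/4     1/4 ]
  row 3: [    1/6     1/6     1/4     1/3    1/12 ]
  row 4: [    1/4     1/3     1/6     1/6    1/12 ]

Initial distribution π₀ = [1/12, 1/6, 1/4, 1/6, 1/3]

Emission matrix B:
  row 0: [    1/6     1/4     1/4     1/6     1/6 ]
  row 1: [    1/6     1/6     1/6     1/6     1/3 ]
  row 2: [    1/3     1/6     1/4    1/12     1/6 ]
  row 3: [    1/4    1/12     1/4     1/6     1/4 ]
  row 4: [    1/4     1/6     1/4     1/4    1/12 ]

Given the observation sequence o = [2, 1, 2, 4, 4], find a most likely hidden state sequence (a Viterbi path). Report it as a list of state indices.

t=0: δ = [2.083e-02, 2.778e-02, 6.250e-02, 4.167e-02, 8.333e-02]  (obs o_0=2)
t=1: δ = [5.208e-03, 4.630e-03, 2.315e-03, 1.302e-03, 2.604e-03]  ψ = [4, 4, 4, 2, 2]  (obs o_1=1)
t=2: δ = [1.628e-04, 1.447e-04, 3.858e-04, 5.425e-04, 2.894e-04]  ψ = [4, 0, 1, 0, 1]  (obs o_2=2)
t=3: δ = [1.608e-05, 3.215e-05, 2.261e-05, 4.521e-05, 8.038e-06]  ψ = [2, 4, 3, 3, 2]  (obs o_3=4)
t=4: δ = [1.256e-06, 2.512e-06, 1.884e-06, 3.768e-06, 6.698e-07]  ψ = [3, 3, 3, 3, 1]  (obs o_4=4)
backtrack: best end state = 3; path = [4, 0, 3, 3, 3]

path = [4, 0, 3, 3, 3]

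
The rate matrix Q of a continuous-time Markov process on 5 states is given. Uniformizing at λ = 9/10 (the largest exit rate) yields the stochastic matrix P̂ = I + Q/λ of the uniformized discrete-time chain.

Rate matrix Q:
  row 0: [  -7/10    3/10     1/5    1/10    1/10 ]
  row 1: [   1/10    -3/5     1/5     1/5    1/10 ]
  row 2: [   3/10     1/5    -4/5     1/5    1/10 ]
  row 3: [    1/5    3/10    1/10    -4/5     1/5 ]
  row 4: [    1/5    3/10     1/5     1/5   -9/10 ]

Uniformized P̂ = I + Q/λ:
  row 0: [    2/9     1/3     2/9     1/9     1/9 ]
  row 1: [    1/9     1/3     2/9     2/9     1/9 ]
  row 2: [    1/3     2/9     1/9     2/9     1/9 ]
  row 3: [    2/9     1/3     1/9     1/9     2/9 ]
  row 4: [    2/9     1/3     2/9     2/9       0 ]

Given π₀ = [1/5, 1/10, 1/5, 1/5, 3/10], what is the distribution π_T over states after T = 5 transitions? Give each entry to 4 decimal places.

t=0: π = [0.2000, 0.1000, 0.2000, 0.2000, 0.3000]
t=1: π = [0.2333, 0.3111, 0.1778, 0.1778, 0.1000]
t=2: π = [0.2074, 0.3136, 0.1827, 0.1765, 0.1198]
t=3: π = [0.2077, 0.3130, 0.1823, 0.1796, 0.1174]
t=4: π = [0.2077, 0.3131, 0.1820, 0.1792, 0.1180]
t=5: π = [0.2077, 0.3131, 0.1821, 0.1792, 0.1179]

π = [0.2077, 0.3131, 0.1821, 0.1792, 0.1179]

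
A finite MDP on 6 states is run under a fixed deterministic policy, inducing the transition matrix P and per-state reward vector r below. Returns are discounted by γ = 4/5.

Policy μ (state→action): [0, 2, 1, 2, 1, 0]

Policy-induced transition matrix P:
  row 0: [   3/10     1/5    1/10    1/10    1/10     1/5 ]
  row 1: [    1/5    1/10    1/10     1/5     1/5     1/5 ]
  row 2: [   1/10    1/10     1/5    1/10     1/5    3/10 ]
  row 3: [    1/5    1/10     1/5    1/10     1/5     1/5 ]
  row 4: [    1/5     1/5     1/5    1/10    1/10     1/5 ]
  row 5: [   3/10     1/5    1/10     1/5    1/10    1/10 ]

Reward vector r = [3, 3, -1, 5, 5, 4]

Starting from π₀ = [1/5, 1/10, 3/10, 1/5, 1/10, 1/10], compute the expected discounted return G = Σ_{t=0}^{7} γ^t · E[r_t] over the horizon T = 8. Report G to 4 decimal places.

t=0: π = [0.2000, 0.1000, 0.3000, 0.2000, 0.1000, 0.1000], E[r] = 2.5000, γ^t·E[r] = 2.500000, running G = 2.500000
t=1: π = [0.2000, 0.1400, 0.1600, 0.1200, 0.1600, 0.2200], E[r] = 3.1400, γ^t·E[r] = 2.512000, running G = 5.012000
t=2: π = [0.2260, 0.1580, 0.1440, 0.1360, 0.1420, 0.1940], E[r] = 3.1740, γ^t·E[r] = 2.031360, running G = 7.043360
t=3: π = [0.2276, 0.1562, 0.1422, 0.1352, 0.1438, 0.1950], E[r] = 3.1842, γ^t·E[r] = 1.630310, running G = 8.673670
t=4: π = [0.2280, 0.1566, 0.1421, 0.1351, 0.1434, 0.1947], E[r] = 3.1832, γ^t·E[r] = 1.303839, running G = 9.977509
t=5: π = [0.2281, 0.1566, 0.1421, 0.1351, 0.1434, 0.1947], E[r] = 3.1835, γ^t·E[r] = 1.043185, running G = 11.020694
t=6: π = [0.2281, 0.1566, 0.1421, 0.1351, 0.1434, 0.1947], E[r] = 3.1835, γ^t·E[r] = 0.834543, running G = 11.855238
t=7: π = [0.2281, 0.1566, 0.1421, 0.1351, 0.1434, 0.1947], E[r] = 3.1835, γ^t·E[r] = 0.667636, running G = 12.522873

G = 12.5229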